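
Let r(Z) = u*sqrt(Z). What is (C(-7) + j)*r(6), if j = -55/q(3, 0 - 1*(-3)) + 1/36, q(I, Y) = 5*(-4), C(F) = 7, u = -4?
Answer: -352*sqrt(6)/9 ≈ -95.802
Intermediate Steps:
q(I, Y) = -20
j = 25/9 (j = -55/(-20) + 1/36 = -55*(-1/20) + 1*(1/36) = 11/4 + 1/36 = 25/9 ≈ 2.7778)
r(Z) = -4*sqrt(Z)
(C(-7) + j)*r(6) = (7 + 25/9)*(-4*sqrt(6)) = 88*(-4*sqrt(6))/9 = -352*sqrt(6)/9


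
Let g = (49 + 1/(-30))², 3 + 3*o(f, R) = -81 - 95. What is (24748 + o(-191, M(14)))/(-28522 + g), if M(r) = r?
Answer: -22219500/23511839 ≈ -0.94503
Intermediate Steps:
o(f, R) = -179/3 (o(f, R) = -1 + (-81 - 95)/3 = -1 + (⅓)*(-176) = -1 - 176/3 = -179/3)
g = 2157961/900 (g = (49 - 1/30)² = (1469/30)² = 2157961/900 ≈ 2397.7)
(24748 + o(-191, M(14)))/(-28522 + g) = (24748 - 179/3)/(-28522 + 2157961/900) = 74065/(3*(-23511839/900)) = (74065/3)*(-900/23511839) = -22219500/23511839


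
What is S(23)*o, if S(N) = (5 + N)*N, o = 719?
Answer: 463036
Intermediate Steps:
S(N) = N*(5 + N)
S(23)*o = (23*(5 + 23))*719 = (23*28)*719 = 644*719 = 463036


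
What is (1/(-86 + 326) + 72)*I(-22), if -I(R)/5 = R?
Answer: 190091/24 ≈ 7920.5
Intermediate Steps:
I(R) = -5*R
(1/(-86 + 326) + 72)*I(-22) = (1/(-86 + 326) + 72)*(-5*(-22)) = (1/240 + 72)*110 = (17281/240)*110 = 190091/24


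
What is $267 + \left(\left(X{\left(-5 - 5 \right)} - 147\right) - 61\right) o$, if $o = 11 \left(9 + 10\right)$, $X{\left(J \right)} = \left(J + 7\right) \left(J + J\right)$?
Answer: $-30665$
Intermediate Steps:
$X{\left(J \right)} = 2 J \left(7 + J\right)$ ($X{\left(J \right)} = \left(7 + J\right) 2 J = 2 J \left(7 + J\right)$)
$o = 209$ ($o = 11 \cdot 19 = 209$)
$267 + \left(\left(X{\left(-5 - 5 \right)} - 147\right) - 61\right) o = 267 + \left(\left(2 \left(-5 - 5\right) \left(7 - 10\right) - 147\right) - 61\right) 209 = 267 + \left(\left(2 \left(-10\right) \left(7 - 10\right) - 147\right) - 61\right) 209 = 267 + \left(\left(2 \left(-10\right) \left(-3\right) - 147\right) - 61\right) 209 = 267 + \left(\left(60 - 147\right) - 61\right) 209 = 267 + \left(-87 - 61\right) 209 = 267 - 30932 = -30665$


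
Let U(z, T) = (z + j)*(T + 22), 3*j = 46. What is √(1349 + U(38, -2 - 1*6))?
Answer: √18861/3 ≈ 45.778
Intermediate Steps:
j = 46/3 (j = (⅓)*46 = 46/3 ≈ 15.333)
U(z, T) = (22 + T)*(46/3 + z) (U(z, T) = (z + 46/3)*(T + 22) = (46/3 + z)*(22 + T) = (22 + T)*(46/3 + z))
√(1349 + U(38, -2 - 1*6)) = √(1349 + (1012/3 + 22*38 + 46*(-2 - 1*6)/3 + (-2 - 1*6)*38)) = √(1349 + (1012/3 + 836 + 46*(-2 - 6)/3 + (-2 - 6)*38)) = √(1349 + (1012/3 + 836 + (46/3)*(-8) - 8*38)) = √(1349 + (1012/3 + 836 - 368/3 - 304)) = √(1349 + 2240/3) = √(6287/3) = √18861/3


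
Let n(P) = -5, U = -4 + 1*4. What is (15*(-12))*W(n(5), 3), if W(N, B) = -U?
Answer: 0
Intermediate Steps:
U = 0 (U = -4 + 4 = 0)
W(N, B) = 0 (W(N, B) = -1*0 = 0)
(15*(-12))*W(n(5), 3) = (15*(-12))*0 = -180*0 = 0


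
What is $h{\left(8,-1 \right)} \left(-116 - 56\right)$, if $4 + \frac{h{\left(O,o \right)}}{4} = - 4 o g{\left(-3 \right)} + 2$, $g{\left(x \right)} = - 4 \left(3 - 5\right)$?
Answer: $-20640$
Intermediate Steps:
$g{\left(x \right)} = 8$ ($g{\left(x \right)} = - 4 \left(3 - 5\right) = \left(-4\right) \left(-2\right) = 8$)
$h{\left(O,o \right)} = -8 - 128 o$ ($h{\left(O,o \right)} = -16 + 4 \left(- 4 o 8 + 2\right) = -16 + 4 \left(- 32 o + 2\right) = -16 + 4 \left(2 - 32 o\right) = -16 - \left(-8 + 128 o\right) = -8 - 128 o$)
$h{\left(8,-1 \right)} \left(-116 - 56\right) = \left(-8 - -128\right) \left(-116 - 56\right) = \left(-8 + 128\right) \left(-172\right) = 120 \left(-172\right) = -20640$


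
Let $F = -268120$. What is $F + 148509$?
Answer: $-119611$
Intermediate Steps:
$F + 148509 = -268120 + 148509 = -119611$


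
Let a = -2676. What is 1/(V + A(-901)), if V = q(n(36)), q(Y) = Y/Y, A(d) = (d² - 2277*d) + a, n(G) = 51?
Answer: 1/2860703 ≈ 3.4956e-7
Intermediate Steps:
A(d) = -2676 + d² - 2277*d (A(d) = (d² - 2277*d) - 2676 = -2676 + d² - 2277*d)
q(Y) = 1
V = 1
1/(V + A(-901)) = 1/(1 + (-2676 + (-901)² - 2277*(-901))) = 1/(1 + (-2676 + 811801 + 2051577)) = 1/(1 + 2860702) = 1/2860703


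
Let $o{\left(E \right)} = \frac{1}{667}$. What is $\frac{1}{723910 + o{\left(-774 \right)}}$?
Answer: $\frac{667}{482847971} \approx 1.3814 \cdot 10^{-6}$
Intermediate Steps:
$o{\left(E \right)} = \frac{1}{667}$
$\frac{1}{723910 + o{\left(-774 \right)}} = \frac{1}{723910 + \frac{1}{667}} = \frac{1}{\frac{482847971}{667}} = \frac{667}{482847971}$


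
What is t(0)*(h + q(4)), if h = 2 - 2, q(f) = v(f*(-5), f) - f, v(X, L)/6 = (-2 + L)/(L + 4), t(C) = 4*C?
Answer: 0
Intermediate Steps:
v(X, L) = 6*(-2 + L)/(4 + L) (v(X, L) = 6*((-2 + L)/(L + 4)) = 6*((-2 + L)/(4 + L)) = 6*(-2 + L)/(4 + L))
q(f) = -f + 6*(-2 + f)/(4 + f) (q(f) = 6*(-2 + f)/(4 + f) - f = -f + 6*(-2 + f)/(4 + f))
h = 0
t(0)*(h + q(4)) = (4*0)*(0 + (-12 - 1*4² + 2*4)/(4 + 4)) = 0*(0 + (-12 - 1*16 + 8)/8) = 0*(0 + (-12 - 16 + 8)/8) = 0*(0 + (⅛)*(-20)) = 0*(0 - 5/2) = 0*(-5/2) = 0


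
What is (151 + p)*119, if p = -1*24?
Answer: 15113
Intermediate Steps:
p = -24
(151 + p)*119 = (151 - 24)*119 = 127*119 = 15113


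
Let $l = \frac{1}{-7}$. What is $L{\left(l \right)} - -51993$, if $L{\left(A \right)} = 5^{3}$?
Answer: $52118$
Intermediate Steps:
$l = - \frac{1}{7} \approx -0.14286$
$L{\left(A \right)} = 125$
$L{\left(l \right)} - -51993 = 125 - -51993 = 125 + 51993 = 52118$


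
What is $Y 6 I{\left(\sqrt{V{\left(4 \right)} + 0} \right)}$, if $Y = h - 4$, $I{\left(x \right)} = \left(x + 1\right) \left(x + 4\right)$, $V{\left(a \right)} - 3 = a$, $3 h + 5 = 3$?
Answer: $-308 - 140 \sqrt{7} \approx -678.41$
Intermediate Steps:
$h = - \frac{2}{3}$ ($h = - \frac{5}{3} + \frac{1}{3} \cdot 3 = - \frac{5}{3} + 1 = - \frac{2}{3} \approx -0.66667$)
$V{\left(a \right)} = 3 + a$
$I{\left(x \right)} = \left(1 + x\right) \left(4 + x\right)$
$Y = - \frac{14}{3}$ ($Y = - \frac{2}{3} - 4 = - \frac{14}{3} \approx -4.6667$)
$Y 6 I{\left(\sqrt{V{\left(4 \right)} + 0} \right)} = \left(- \frac{14}{3}\right) 6 \left(4 + \left(\sqrt{\left(3 + 4\right) + 0}\right)^{2} + 5 \sqrt{\left(3 + 4\right) + 0}\right) = - 28 \left(4 + \left(\sqrt{7 + 0}\right)^{2} + 5 \sqrt{7 + 0}\right) = - 28 \left(4 + \left(\sqrt{7}\right)^{2} + 5 \sqrt{7}\right) = - 28 \left(4 + 7 + 5 \sqrt{7}\right) = - 28 \left(11 + 5 \sqrt{7}\right) = -308 - 140 \sqrt{7}$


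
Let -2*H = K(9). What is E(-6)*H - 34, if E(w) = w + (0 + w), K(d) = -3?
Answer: -52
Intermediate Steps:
H = 3/2 (H = -1/2*(-3) = 3/2 ≈ 1.5000)
E(w) = 2*w (E(w) = w + w = 2*w)
E(-6)*H - 34 = (2*(-6))*(3/2) - 34 = -12*3/2 - 34 = -18 - 34 = -52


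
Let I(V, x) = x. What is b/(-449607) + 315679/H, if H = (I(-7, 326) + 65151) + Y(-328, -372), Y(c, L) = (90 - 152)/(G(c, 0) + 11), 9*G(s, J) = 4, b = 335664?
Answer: 4118456197429/1010652541937 ≈ 4.0750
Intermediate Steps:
G(s, J) = 4/9 (G(s, J) = (⅑)*4 = 4/9)
Y(c, L) = -558/103 (Y(c, L) = (90 - 152)/(4/9 + 11) = -62/103/9 = -62*9/103 = -558/103)
H = 6743573/103 (H = (326 + 65151) - 558/103 = 65477 - 558/103 = 6743573/103 ≈ 65472.)
b/(-449607) + 315679/H = 335664/(-449607) + 315679/(6743573/103) = 335664*(-1/449607) + 315679*(103/6743573) = -111888/149869 + 32514937/6743573 = 4118456197429/1010652541937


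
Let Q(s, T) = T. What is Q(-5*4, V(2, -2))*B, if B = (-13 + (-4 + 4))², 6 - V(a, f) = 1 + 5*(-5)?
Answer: 5070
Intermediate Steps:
V(a, f) = 30 (V(a, f) = 6 - (1 + 5*(-5)) = 6 - (1 - 25) = 6 - 1*(-24) = 6 + 24 = 30)
B = 169 (B = (-13 + 0)² = (-13)² = 169)
Q(-5*4, V(2, -2))*B = 30*169 = 5070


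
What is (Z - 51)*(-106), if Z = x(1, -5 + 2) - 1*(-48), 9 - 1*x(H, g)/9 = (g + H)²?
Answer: -4452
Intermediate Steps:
x(H, g) = 81 - 9*(H + g)² (x(H, g) = 81 - 9*(g + H)² = 81 - 9*(H + g)²)
Z = 93 (Z = (81 - 9*(1 + (-5 + 2))²) - 1*(-48) = (81 - 9*(1 - 3)²) + 48 = (81 - 9*(-2)²) + 48 = (81 - 9*4) + 48 = (81 - 36) + 48 = 45 + 48 = 93)
(Z - 51)*(-106) = (93 - 51)*(-106) = 42*(-106) = -4452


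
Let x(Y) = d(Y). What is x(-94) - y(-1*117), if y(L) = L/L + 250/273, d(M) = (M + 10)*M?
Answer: 2155085/273 ≈ 7894.1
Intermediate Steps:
d(M) = M*(10 + M) (d(M) = (10 + M)*M = M*(10 + M))
x(Y) = Y*(10 + Y)
y(L) = 523/273 (y(L) = 1 + 250*(1/273) = 1 + 250/273 = 523/273)
x(-94) - y(-1*117) = -94*(10 - 94) - 1*523/273 = -94*(-84) - 523/273 = 7896 - 523/273 = 2155085/273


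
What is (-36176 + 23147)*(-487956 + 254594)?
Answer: 3040473498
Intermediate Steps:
(-36176 + 23147)*(-487956 + 254594) = -13029*(-233362) = 3040473498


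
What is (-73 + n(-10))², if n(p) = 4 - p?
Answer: 3481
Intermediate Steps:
(-73 + n(-10))² = (-73 + (4 - 1*(-10)))² = (-73 + (4 + 10))² = (-73 + 14)² = (-59)² = 3481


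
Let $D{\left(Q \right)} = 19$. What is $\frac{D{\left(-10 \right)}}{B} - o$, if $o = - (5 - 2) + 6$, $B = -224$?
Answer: $- \frac{691}{224} \approx -3.0848$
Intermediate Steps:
$o = 3$ ($o = - (5 - 2) + 6 = \left(-1\right) 3 + 6 = -3 + 6 = 3$)
$\frac{D{\left(-10 \right)}}{B} - o = \frac{19}{-224} - 3 = 19 \left(- \frac{1}{224}\right) - 3 = - \frac{19}{224} - 3 = - \frac{691}{224}$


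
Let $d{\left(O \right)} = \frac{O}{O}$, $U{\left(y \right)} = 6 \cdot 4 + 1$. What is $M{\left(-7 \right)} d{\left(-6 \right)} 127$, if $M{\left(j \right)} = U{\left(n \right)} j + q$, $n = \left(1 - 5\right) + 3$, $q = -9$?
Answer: $-23368$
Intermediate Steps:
$n = -1$ ($n = -4 + 3 = -1$)
$U{\left(y \right)} = 25$ ($U{\left(y \right)} = 24 + 1 = 25$)
$M{\left(j \right)} = -9 + 25 j$ ($M{\left(j \right)} = 25 j - 9 = -9 + 25 j$)
$d{\left(O \right)} = 1$
$M{\left(-7 \right)} d{\left(-6 \right)} 127 = \left(-9 + 25 \left(-7\right)\right) 1 \cdot 127 = \left(-9 - 175\right) 1 \cdot 127 = \left(-184\right) 1 \cdot 127 = \left(-184\right) 127 = -23368$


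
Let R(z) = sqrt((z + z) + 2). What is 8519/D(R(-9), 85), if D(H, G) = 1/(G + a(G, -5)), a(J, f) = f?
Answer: 681520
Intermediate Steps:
R(z) = sqrt(2 + 2*z) (R(z) = sqrt(2*z + 2) = sqrt(2 + 2*z))
D(H, G) = 1/(-5 + G) (D(H, G) = 1/(G - 5) = 1/(-5 + G))
8519/D(R(-9), 85) = 8519/(1/(-5 + 85)) = 8519/(1/80) = 8519*80 = 681520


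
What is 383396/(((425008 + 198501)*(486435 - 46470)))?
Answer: 383396/274322137185 ≈ 1.3976e-6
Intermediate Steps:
383396/(((425008 + 198501)*(486435 - 46470))) = 383396/((623509*439965)) = 383396/274322137185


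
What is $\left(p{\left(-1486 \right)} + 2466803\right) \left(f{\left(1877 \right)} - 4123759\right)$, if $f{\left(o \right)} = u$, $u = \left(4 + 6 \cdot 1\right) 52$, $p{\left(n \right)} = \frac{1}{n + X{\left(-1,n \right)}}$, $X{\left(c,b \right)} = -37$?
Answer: $- \frac{15490765519955352}{1523} \approx -1.0171 \cdot 10^{13}$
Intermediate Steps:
$p{\left(n \right)} = \frac{1}{-37 + n}$ ($p{\left(n \right)} = \frac{1}{n - 37} = \frac{1}{-37 + n}$)
$u = 520$ ($u = \left(4 + 6\right) 52 = 10 \cdot 52 = 520$)
$f{\left(o \right)} = 520$
$\left(p{\left(-1486 \right)} + 2466803\right) \left(f{\left(1877 \right)} - 4123759\right) = \left(\frac{1}{-37 - 1486} + 2466803\right) \left(520 - 4123759\right) = \left(\frac{1}{-1523} + 2466803\right) \left(-4123239\right) = \left(- \frac{1}{1523} + 2466803\right) \left(-4123239\right) = \frac{3756940968}{1523} \left(-4123239\right) = - \frac{15490765519955352}{1523}$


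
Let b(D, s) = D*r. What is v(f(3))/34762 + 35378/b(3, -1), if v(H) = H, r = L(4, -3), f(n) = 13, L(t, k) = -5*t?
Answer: -11825089/20055 ≈ -589.63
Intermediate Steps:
r = -20 (r = -5*4 = -20)
b(D, s) = -20*D (b(D, s) = D*(-20) = -20*D)
v(f(3))/34762 + 35378/b(3, -1) = 13/34762 + 35378/((-20*3)) = 13*(1/34762) + 35378/(-60) = 1/2674 + 35378*(-1/60) = 1/2674 - 17689/30 = -11825089/20055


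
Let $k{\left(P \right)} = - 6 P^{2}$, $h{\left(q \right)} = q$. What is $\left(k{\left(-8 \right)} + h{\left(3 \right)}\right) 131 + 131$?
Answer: $-49780$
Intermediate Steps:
$\left(k{\left(-8 \right)} + h{\left(3 \right)}\right) 131 + 131 = \left(- 6 \left(-8\right)^{2} + 3\right) 131 + 131 = \left(\left(-6\right) 64 + 3\right) 131 + 131 = \left(-384 + 3\right) 131 + 131 = \left(-381\right) 131 + 131 = -49911 + 131 = -49780$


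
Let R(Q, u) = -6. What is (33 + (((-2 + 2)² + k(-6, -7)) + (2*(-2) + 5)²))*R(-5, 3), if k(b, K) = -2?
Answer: -192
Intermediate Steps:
(33 + (((-2 + 2)² + k(-6, -7)) + (2*(-2) + 5)²))*R(-5, 3) = (33 + (((-2 + 2)² - 2) + (2*(-2) + 5)²))*(-6) = (33 + ((0² - 2) + (-4 + 5)²))*(-6) = (33 + ((0 - 2) + 1²))*(-6) = (33 + (-2 + 1))*(-6) = (33 - 1)*(-6) = 32*(-6) = -192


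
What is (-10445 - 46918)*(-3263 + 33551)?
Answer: -1737410544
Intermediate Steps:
(-10445 - 46918)*(-3263 + 33551) = -57363*30288 = -1737410544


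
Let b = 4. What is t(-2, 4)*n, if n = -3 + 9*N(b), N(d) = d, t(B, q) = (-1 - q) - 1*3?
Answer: -264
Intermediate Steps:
t(B, q) = -4 - q (t(B, q) = (-1 - q) - 3 = -4 - q)
n = 33 (n = -3 + 9*4 = -3 + 36 = 33)
t(-2, 4)*n = (-4 - 1*4)*33 = (-4 - 4)*33 = -8*33 = -264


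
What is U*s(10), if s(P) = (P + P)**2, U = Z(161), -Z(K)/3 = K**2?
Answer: -31105200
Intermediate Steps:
Z(K) = -3*K**2
U = -77763 (U = -3*161**2 = -3*25921 = -77763)
s(P) = 4*P**2 (s(P) = (2*P)**2 = 4*P**2)
U*s(10) = -311052*10**2 = -311052*100 = -77763*400 = -31105200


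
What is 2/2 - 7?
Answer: -6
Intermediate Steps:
2/2 - 7 = 2*(½) - 7 = 1 - 7 = -6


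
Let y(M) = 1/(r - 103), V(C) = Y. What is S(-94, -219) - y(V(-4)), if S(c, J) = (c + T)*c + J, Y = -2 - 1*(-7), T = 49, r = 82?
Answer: 84232/21 ≈ 4011.0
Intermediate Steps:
Y = 5 (Y = -2 + 7 = 5)
V(C) = 5
y(M) = -1/21 (y(M) = 1/(82 - 103) = 1/(-21) = -1/21)
S(c, J) = J + c*(49 + c) (S(c, J) = (c + 49)*c + J = (49 + c)*c + J = c*(49 + c) + J = J + c*(49 + c))
S(-94, -219) - y(V(-4)) = (-219 + (-94)² + 49*(-94)) - 1*(-1/21) = (-219 + 8836 - 4606) + 1/21 = 4011 + 1/21 = 84232/21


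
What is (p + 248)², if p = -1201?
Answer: 908209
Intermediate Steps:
(p + 248)² = (-1201 + 248)² = (-953)² = 908209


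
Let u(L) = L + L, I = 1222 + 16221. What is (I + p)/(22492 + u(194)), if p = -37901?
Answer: -10229/11440 ≈ -0.89414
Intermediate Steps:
I = 17443
u(L) = 2*L
(I + p)/(22492 + u(194)) = (17443 - 37901)/(22492 + 2*194) = -20458/(22492 + 388) = -20458/22880 = -20458*1/22880 = -10229/11440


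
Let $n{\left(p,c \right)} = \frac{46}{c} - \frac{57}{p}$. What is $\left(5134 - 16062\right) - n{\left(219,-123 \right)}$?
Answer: $- \frac{98116817}{8979} \approx -10927.0$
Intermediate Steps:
$n{\left(p,c \right)} = - \frac{57}{p} + \frac{46}{c}$
$\left(5134 - 16062\right) - n{\left(219,-123 \right)} = \left(5134 - 16062\right) - \left(- \frac{57}{219} + \frac{46}{-123}\right) = \left(5134 - 16062\right) - \left(\left(-57\right) \frac{1}{219} + 46 \left(- \frac{1}{123}\right)\right) = -10928 - \left(- \frac{19}{73} - \frac{46}{123}\right) = -10928 - - \frac{5695}{8979} = -10928 + \frac{5695}{8979} = - \frac{98116817}{8979}$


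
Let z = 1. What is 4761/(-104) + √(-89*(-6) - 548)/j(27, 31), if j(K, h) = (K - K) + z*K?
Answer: -4761/104 + I*√14/27 ≈ -45.779 + 0.13858*I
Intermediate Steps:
j(K, h) = K (j(K, h) = (K - K) + 1*K = 0 + K = K)
4761/(-104) + √(-89*(-6) - 548)/j(27, 31) = 4761/(-104) + √(-89*(-6) - 548)/27 = 4761*(-1/104) + √(534 - 548)*(1/27) = -4761/104 + √(-14)*(1/27) = -4761/104 + (I*√14)*(1/27) = -4761/104 + I*√14/27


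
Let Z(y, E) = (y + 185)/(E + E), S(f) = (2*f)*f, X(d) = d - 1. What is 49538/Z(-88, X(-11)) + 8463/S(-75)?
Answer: -4458146363/363750 ≈ -12256.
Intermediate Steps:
X(d) = -1 + d
S(f) = 2*f**2
Z(y, E) = (185 + y)/(2*E) (Z(y, E) = (185 + y)/((2*E)) = (185 + y)*(1/(2*E)) = (185 + y)/(2*E))
49538/Z(-88, X(-11)) + 8463/S(-75) = 49538/(((185 - 88)/(2*(-1 - 11)))) + 8463/((2*(-75)**2)) = 49538/(((1/2)*97/(-12))) + 8463/((2*5625)) = 49538/(((1/2)*(-1/12)*97)) + 8463/11250 = 49538/(-97/24) + 8463*(1/11250) = 49538*(-24/97) + 2821/3750 = -1188912/97 + 2821/3750 = -4458146363/363750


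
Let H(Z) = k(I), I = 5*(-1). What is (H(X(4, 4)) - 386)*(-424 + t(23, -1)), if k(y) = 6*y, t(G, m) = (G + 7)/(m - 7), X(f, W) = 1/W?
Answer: 177944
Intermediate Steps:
I = -5
t(G, m) = (7 + G)/(-7 + m)
H(Z) = -30 (H(Z) = 6*(-5) = -30)
(H(X(4, 4)) - 386)*(-424 + t(23, -1)) = (-30 - 386)*(-424 + (7 + 23)/(-7 - 1)) = -416*(-424 + 30/(-8)) = -416*(-424 - ⅛*30) = -416*(-424 - 15/4) = -416*(-1711/4) = 177944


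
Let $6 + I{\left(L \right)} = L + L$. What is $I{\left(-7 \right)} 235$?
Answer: $-4700$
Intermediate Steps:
$I{\left(L \right)} = -6 + 2 L$ ($I{\left(L \right)} = -6 + \left(L + L\right) = -6 + 2 L$)
$I{\left(-7 \right)} 235 = \left(-6 + 2 \left(-7\right)\right) 235 = \left(-6 - 14\right) 235 = \left(-20\right) 235 = -4700$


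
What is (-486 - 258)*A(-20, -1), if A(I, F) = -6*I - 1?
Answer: -88536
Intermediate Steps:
A(I, F) = -1 - 6*I
(-486 - 258)*A(-20, -1) = (-486 - 258)*(-1 - 6*(-20)) = -744*(-1 + 120) = -744*119 = -88536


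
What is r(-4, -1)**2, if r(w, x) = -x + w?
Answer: 9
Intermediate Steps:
r(w, x) = w - x
r(-4, -1)**2 = (-4 - 1*(-1))**2 = (-4 + 1)**2 = (-3)**2 = 9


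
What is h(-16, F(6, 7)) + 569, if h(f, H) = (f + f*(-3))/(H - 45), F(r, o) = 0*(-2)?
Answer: 25573/45 ≈ 568.29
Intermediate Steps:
F(r, o) = 0
h(f, H) = -2*f/(-45 + H) (h(f, H) = (f - 3*f)/(-45 + H) = (-2*f)/(-45 + H) = -2*f/(-45 + H))
h(-16, F(6, 7)) + 569 = -2*(-16)/(-45 + 0) + 569 = -2*(-16)/(-45) + 569 = -2*(-16)*(-1/45) + 569 = -32/45 + 569 = 25573/45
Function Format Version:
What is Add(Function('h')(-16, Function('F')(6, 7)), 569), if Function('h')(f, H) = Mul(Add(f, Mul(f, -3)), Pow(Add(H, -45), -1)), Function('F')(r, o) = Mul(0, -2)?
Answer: Rational(25573, 45) ≈ 568.29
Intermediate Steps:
Function('F')(r, o) = 0
Function('h')(f, H) = Mul(-2, f, Pow(Add(-45, H), -1)) (Function('h')(f, H) = Mul(Add(f, Mul(-3, f)), Pow(Add(-45, H), -1)) = Mul(Mul(-2, f), Pow(Add(-45, H), -1)) = Mul(-2, f, Pow(Add(-45, H), -1)))
Add(Function('h')(-16, Function('F')(6, 7)), 569) = Add(Mul(-2, -16, Pow(Add(-45, 0), -1)), 569) = Add(Mul(-2, -16, Pow(-45, -1)), 569) = Add(Mul(-2, -16, Rational(-1, 45)), 569) = Add(Rational(-32, 45), 569) = Rational(25573, 45)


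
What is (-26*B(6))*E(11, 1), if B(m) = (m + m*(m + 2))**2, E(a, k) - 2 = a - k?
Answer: -909792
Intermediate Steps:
E(a, k) = 2 + a - k (E(a, k) = 2 + (a - k) = 2 + a - k)
B(m) = (m + m*(2 + m))**2
(-26*B(6))*E(11, 1) = (-26*6**2*(3 + 6)**2)*(2 + 11 - 1*1) = (-936*9**2)*(2 + 11 - 1) = -936*81*12 = -26*2916*12 = -75816*12 = -909792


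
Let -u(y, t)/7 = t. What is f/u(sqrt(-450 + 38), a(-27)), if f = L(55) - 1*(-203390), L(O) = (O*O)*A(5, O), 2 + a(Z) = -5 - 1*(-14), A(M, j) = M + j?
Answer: -384890/49 ≈ -7854.9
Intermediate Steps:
a(Z) = 7 (a(Z) = -2 + (-5 - 1*(-14)) = -2 + (-5 + 14) = -2 + 9 = 7)
L(O) = O**2*(5 + O) (L(O) = (O*O)*(5 + O) = O**2*(5 + O))
u(y, t) = -7*t
f = 384890 (f = 55**2*(5 + 55) - 1*(-203390) = 3025*60 + 203390 = 181500 + 203390 = 384890)
f/u(sqrt(-450 + 38), a(-27)) = 384890/((-7*7)) = 384890/(-49) = 384890*(-1/49) = -384890/49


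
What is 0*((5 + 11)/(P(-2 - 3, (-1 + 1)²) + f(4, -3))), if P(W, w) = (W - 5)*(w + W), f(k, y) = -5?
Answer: 0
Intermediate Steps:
P(W, w) = (-5 + W)*(W + w)
0*((5 + 11)/(P(-2 - 3, (-1 + 1)²) + f(4, -3))) = 0*((5 + 11)/(((-2 - 3)² - 5*(-2 - 3) - 5*(-1 + 1)² + (-2 - 3)*(-1 + 1)²) - 5)) = 0*(16/(((-5)² - 5*(-5) - 5*0² - 5*0²) - 5)) = 0*(16/((25 + 25 - 5*0 - 5*0) - 5)) = 0*(16/((25 + 25 + 0 + 0) - 5)) = 0*(16/(50 - 5)) = 0*(16/45) = 0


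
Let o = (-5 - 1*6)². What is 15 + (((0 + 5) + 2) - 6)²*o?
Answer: 136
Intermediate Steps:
o = 121 (o = (-5 - 6)² = (-11)² = 121)
15 + (((0 + 5) + 2) - 6)²*o = 15 + (((0 + 5) + 2) - 6)²*121 = 15 + ((5 + 2) - 6)²*121 = 15 + (7 - 6)²*121 = 15 + 1²*121 = 15 + 1*121 = 15 + 121 = 136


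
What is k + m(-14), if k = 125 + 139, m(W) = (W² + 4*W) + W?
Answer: 390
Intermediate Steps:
m(W) = W² + 5*W
k = 264
k + m(-14) = 264 - 14*(5 - 14) = 264 - 14*(-9) = 264 + 126 = 390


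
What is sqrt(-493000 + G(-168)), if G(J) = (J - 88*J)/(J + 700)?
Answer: I*sqrt(177963082)/19 ≈ 702.12*I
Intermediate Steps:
G(J) = -87*J/(700 + J) (G(J) = (-87*J)/(700 + J) = -87*J/(700 + J))
sqrt(-493000 + G(-168)) = sqrt(-493000 - 87*(-168)/(700 - 168)) = sqrt(-493000 - 87*(-168)/532) = sqrt(-493000 - 87*(-168)*1/532) = sqrt(-493000 + 522/19) = sqrt(-9366478/19) = I*sqrt(177963082)/19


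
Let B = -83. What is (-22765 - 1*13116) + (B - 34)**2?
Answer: -22192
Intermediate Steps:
(-22765 - 1*13116) + (B - 34)**2 = (-22765 - 1*13116) + (-83 - 34)**2 = (-22765 - 13116) + (-117)**2 = -35881 + 13689 = -22192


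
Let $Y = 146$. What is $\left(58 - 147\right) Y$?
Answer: $-12994$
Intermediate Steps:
$\left(58 - 147\right) Y = \left(58 - 147\right) 146 = \left(-89\right) 146 = -12994$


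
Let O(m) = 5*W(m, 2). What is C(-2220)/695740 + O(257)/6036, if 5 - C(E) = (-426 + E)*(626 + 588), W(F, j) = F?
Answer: 1267697554/262467915 ≈ 4.8299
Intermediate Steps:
C(E) = 517169 - 1214*E (C(E) = 5 - (-426 + E)*(626 + 588) = 5 - (-426 + E)*1214 = 5 - (-517164 + 1214*E) = 5 + (517164 - 1214*E) = 517169 - 1214*E)
O(m) = 5*m
C(-2220)/695740 + O(257)/6036 = (517169 - 1214*(-2220))/695740 + (5*257)/6036 = (517169 + 2695080)*(1/695740) + 1285*(1/6036) = 3212249*(1/695740) + 1285/6036 = 3212249/695740 + 1285/6036 = 1267697554/262467915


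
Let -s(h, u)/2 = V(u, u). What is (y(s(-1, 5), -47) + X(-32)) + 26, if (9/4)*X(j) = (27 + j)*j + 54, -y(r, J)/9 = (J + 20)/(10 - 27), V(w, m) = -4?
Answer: 16343/153 ≈ 106.82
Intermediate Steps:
s(h, u) = 8 (s(h, u) = -2*(-4) = 8)
y(r, J) = 180/17 + 9*J/17 (y(r, J) = -9*(J + 20)/(10 - 27) = -9*(20 + J)/(-17) = -9*(20 + J)*(-1)/17 = -9*(-20/17 - J/17) = 180/17 + 9*J/17)
X(j) = 24 + 4*j*(27 + j)/9 (X(j) = 4*((27 + j)*j + 54)/9 = 4*(j*(27 + j) + 54)/9 = 4*(54 + j*(27 + j))/9 = 24 + 4*j*(27 + j)/9)
(y(s(-1, 5), -47) + X(-32)) + 26 = ((180/17 + (9/17)*(-47)) + (24 + 12*(-32) + (4/9)*(-32)**2)) + 26 = ((180/17 - 423/17) + (24 - 384 + (4/9)*1024)) + 26 = (-243/17 + (24 - 384 + 4096/9)) + 26 = (-243/17 + 856/9) + 26 = 12365/153 + 26 = 16343/153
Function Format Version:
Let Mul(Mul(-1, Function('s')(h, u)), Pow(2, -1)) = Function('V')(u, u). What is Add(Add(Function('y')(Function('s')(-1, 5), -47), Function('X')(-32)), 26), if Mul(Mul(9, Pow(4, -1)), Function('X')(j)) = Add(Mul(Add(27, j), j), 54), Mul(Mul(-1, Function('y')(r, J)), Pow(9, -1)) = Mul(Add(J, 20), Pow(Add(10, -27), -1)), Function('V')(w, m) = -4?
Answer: Rational(16343, 153) ≈ 106.82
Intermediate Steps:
Function('s')(h, u) = 8 (Function('s')(h, u) = Mul(-2, -4) = 8)
Function('y')(r, J) = Add(Rational(180, 17), Mul(Rational(9, 17), J)) (Function('y')(r, J) = Mul(-9, Mul(Add(J, 20), Pow(Add(10, -27), -1))) = Mul(-9, Mul(Add(20, J), Pow(-17, -1))) = Mul(-9, Mul(Add(20, J), Rational(-1, 17))) = Mul(-9, Add(Rational(-20, 17), Mul(Rational(-1, 17), J))) = Add(Rational(180, 17), Mul(Rational(9, 17), J)))
Function('X')(j) = Add(24, Mul(Rational(4, 9), j, Add(27, j))) (Function('X')(j) = Mul(Rational(4, 9), Add(Mul(Add(27, j), j), 54)) = Mul(Rational(4, 9), Add(Mul(j, Add(27, j)), 54)) = Mul(Rational(4, 9), Add(54, Mul(j, Add(27, j)))) = Add(24, Mul(Rational(4, 9), j, Add(27, j))))
Add(Add(Function('y')(Function('s')(-1, 5), -47), Function('X')(-32)), 26) = Add(Add(Add(Rational(180, 17), Mul(Rational(9, 17), -47)), Add(24, Mul(12, -32), Mul(Rational(4, 9), Pow(-32, 2)))), 26) = Add(Add(Add(Rational(180, 17), Rational(-423, 17)), Add(24, -384, Mul(Rational(4, 9), 1024))), 26) = Add(Add(Rational(-243, 17), Add(24, -384, Rational(4096, 9))), 26) = Add(Add(Rational(-243, 17), Rational(856, 9)), 26) = Add(Rational(12365, 153), 26) = Rational(16343, 153)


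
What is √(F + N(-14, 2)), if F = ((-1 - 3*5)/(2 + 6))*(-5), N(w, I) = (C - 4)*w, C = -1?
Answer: 4*√5 ≈ 8.9443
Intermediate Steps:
N(w, I) = -5*w (N(w, I) = (-1 - 4)*w = -5*w)
F = 10 (F = ((-1 - 15)/8)*(-5) = ((⅛)*(-16))*(-5) = -2*(-5) = 10)
√(F + N(-14, 2)) = √(10 - 5*(-14)) = √(10 + 70) = √80 = 4*√5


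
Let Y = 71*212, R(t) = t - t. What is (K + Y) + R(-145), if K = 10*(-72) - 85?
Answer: 14247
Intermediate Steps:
R(t) = 0
K = -805 (K = -720 - 85 = -805)
Y = 15052
(K + Y) + R(-145) = (-805 + 15052) + 0 = 14247 + 0 = 14247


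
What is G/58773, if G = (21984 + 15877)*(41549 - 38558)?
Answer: 37747417/19591 ≈ 1926.8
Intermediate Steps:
G = 113242251 (G = 37861*2991 = 113242251)
G/58773 = 113242251/58773 = 113242251*(1/58773) = 37747417/19591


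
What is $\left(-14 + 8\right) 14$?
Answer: $-84$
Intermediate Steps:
$\left(-14 + 8\right) 14 = \left(-6\right) 14 = -84$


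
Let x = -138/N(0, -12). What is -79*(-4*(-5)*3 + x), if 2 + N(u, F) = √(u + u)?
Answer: -10191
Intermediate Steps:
N(u, F) = -2 + √2*√u (N(u, F) = -2 + √(u + u) = -2 + √(2*u) = -2 + √2*√u)
x = 69 (x = -138/(-2 + √2*√0) = -138/(-2 + √2*0) = -138/(-2 + 0) = -138/(-2) = -138*(-½) = 69)
-79*(-4*(-5)*3 + x) = -79*(-4*(-5)*3 + 69) = -79*(20*3 + 69) = -79*(60 + 69) = -79*129 = -10191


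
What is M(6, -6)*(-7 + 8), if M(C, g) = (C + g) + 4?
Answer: 4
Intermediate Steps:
M(C, g) = 4 + C + g
M(6, -6)*(-7 + 8) = (4 + 6 - 6)*(-7 + 8) = 4*1 = 4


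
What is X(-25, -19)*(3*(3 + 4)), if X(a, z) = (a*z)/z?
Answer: -525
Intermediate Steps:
X(a, z) = a
X(-25, -19)*(3*(3 + 4)) = -75*(3 + 4) = -75*7 = -25*21 = -525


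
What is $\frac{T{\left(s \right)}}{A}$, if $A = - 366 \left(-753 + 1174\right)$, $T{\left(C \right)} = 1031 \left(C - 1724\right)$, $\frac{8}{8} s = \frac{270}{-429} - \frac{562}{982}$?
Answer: $\frac{41628888045}{3606280106} \approx 11.543$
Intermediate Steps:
$s = - \frac{84373}{70213}$ ($s = \frac{270}{-429} - \frac{562}{982} = 270 \left(- \frac{1}{429}\right) - \frac{281}{491} = - \frac{90}{143} - \frac{281}{491} = - \frac{84373}{70213} \approx -1.2017$)
$T{\left(C \right)} = -1777444 + 1031 C$ ($T{\left(C \right)} = 1031 \left(-1724 + C\right) = -1777444 + 1031 C$)
$A = -154086$ ($A = \left(-366\right) 421 = -154086$)
$\frac{T{\left(s \right)}}{A} = \frac{-1777444 + 1031 \left(- \frac{84373}{70213}\right)}{-154086} = \left(-1777444 - \frac{86988563}{70213}\right) \left(- \frac{1}{154086}\right) = \left(- \frac{124886664135}{70213}\right) \left(- \frac{1}{154086}\right) = \frac{41628888045}{3606280106}$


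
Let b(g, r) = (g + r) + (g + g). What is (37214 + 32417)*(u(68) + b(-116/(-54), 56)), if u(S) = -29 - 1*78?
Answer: -27922031/9 ≈ -3.1024e+6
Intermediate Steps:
b(g, r) = r + 3*g (b(g, r) = (g + r) + 2*g = r + 3*g)
u(S) = -107 (u(S) = -29 - 78 = -107)
(37214 + 32417)*(u(68) + b(-116/(-54), 56)) = (37214 + 32417)*(-107 + (56 + 3*(-116/(-54)))) = 69631*(-107 + (56 + 3*(-116*(-1/54)))) = 69631*(-107 + (56 + 3*(58/27))) = 69631*(-107 + (56 + 58/9)) = 69631*(-107 + 562/9) = 69631*(-401/9) = -27922031/9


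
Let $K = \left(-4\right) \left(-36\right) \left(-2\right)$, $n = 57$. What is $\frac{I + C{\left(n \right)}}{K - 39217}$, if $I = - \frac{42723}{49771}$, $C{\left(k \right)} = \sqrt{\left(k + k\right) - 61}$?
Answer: $\frac{42723}{1966203355} - \frac{\sqrt{53}}{39505} \approx -0.00016255$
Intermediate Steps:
$C{\left(k \right)} = \sqrt{-61 + 2 k}$ ($C{\left(k \right)} = \sqrt{2 k - 61} = \sqrt{-61 + 2 k}$)
$K = -288$ ($K = 144 \left(-2\right) = -288$)
$I = - \frac{42723}{49771}$ ($I = \left(-42723\right) \frac{1}{49771} = - \frac{42723}{49771} \approx -0.85839$)
$\frac{I + C{\left(n \right)}}{K - 39217} = \frac{- \frac{42723}{49771} + \sqrt{-61 + 2 \cdot 57}}{-288 - 39217} = \frac{- \frac{42723}{49771} + \sqrt{-61 + 114}}{-39505} = \left(- \frac{42723}{49771} + \sqrt{53}\right) \left(- \frac{1}{39505}\right) = \frac{42723}{1966203355} - \frac{\sqrt{53}}{39505}$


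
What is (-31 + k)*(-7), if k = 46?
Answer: -105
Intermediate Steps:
(-31 + k)*(-7) = (-31 + 46)*(-7) = 15*(-7) = -105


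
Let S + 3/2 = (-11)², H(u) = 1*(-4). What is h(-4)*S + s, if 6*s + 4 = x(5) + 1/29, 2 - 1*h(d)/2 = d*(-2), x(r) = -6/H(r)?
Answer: -499175/348 ≈ -1434.4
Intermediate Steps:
H(u) = -4
x(r) = 3/2 (x(r) = -6/(-4) = -6*(-¼) = 3/2)
h(d) = 4 + 4*d (h(d) = 4 - 2*d*(-2) = 4 - (-4)*d = 4 + 4*d)
s = -143/348 (s = -⅔ + (3/2 + 1/29)/6 = -⅔ + (⅙)*(89/58) = -⅔ + 89/348 = -143/348 ≈ -0.41092)
S = 239/2 (S = -3/2 + (-11)² = -3/2 + 121 = 239/2 ≈ 119.50)
h(-4)*S + s = (4 + 4*(-4))*(239/2) - 143/348 = (4 - 16)*(239/2) - 143/348 = -12*239/2 - 143/348 = -1434 - 143/348 = -499175/348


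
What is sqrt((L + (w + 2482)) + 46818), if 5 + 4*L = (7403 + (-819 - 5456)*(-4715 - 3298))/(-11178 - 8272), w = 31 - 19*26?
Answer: sqrt(729206246354)/3890 ≈ 219.52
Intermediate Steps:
w = -463 (w = 31 - 494 = -463)
L = -12596557/19450 (L = -5/4 + ((7403 + (-819 - 5456)*(-4715 - 3298))/(-11178 - 8272))/4 = -5/4 + ((7403 - 6275*(-8013))/(-19450))/4 = -5/4 + ((7403 + 50281575)*(-1/19450))/4 = -5/4 + (50288978*(-1/19450))/4 = -5/4 + (1/4)*(-25144489/9725) = -5/4 - 25144489/38900 = -12596557/19450 ≈ -647.64)
sqrt((L + (w + 2482)) + 46818) = sqrt((-12596557/19450 + (-463 + 2482)) + 46818) = sqrt((-12596557/19450 + 2019) + 46818) = sqrt(26672993/19450 + 46818) = sqrt(937283093/19450) = sqrt(729206246354)/3890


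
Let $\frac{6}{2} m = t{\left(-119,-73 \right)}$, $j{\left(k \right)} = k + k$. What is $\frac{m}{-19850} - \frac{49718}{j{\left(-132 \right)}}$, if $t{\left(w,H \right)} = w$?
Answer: $\frac{82242731}{436700} \approx 188.33$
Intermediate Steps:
$j{\left(k \right)} = 2 k$
$m = - \frac{119}{3}$ ($m = \frac{1}{3} \left(-119\right) = - \frac{119}{3} \approx -39.667$)
$\frac{m}{-19850} - \frac{49718}{j{\left(-132 \right)}} = - \frac{119}{3 \left(-19850\right)} - \frac{49718}{2 \left(-132\right)} = \left(- \frac{119}{3}\right) \left(- \frac{1}{19850}\right) - \frac{49718}{-264} = \frac{119}{59550} - - \frac{24859}{132} = \frac{119}{59550} + \frac{24859}{132} = \frac{82242731}{436700}$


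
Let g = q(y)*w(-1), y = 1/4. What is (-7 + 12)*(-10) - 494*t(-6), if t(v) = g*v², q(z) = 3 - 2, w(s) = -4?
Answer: 71086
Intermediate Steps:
y = ¼ (y = 1*(¼) = ¼ ≈ 0.25000)
q(z) = 1
g = -4 (g = 1*(-4) = -4)
t(v) = -4*v²
(-7 + 12)*(-10) - 494*t(-6) = (-7 + 12)*(-10) - (-1976)*(-6)² = 5*(-10) - (-1976)*36 = -50 - 494*(-144) = -50 + 71136 = 71086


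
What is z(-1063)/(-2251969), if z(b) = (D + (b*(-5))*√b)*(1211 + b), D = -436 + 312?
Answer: 18352/2251969 - 786620*I*√1063/2251969 ≈ 0.0081493 - 11.389*I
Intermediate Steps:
D = -124
z(b) = (-124 - 5*b^(3/2))*(1211 + b) (z(b) = (-124 + (b*(-5))*√b)*(1211 + b) = (-124 + (-5*b)*√b)*(1211 + b) = (-124 - 5*b^(3/2))*(1211 + b))
z(-1063)/(-2251969) = (-150164 - (-6436465)*I*√1063 - 124*(-1063) - 5649845*I*√1063)/(-2251969) = (-150164 - (-6436465)*I*√1063 + 131812 - 5649845*I*√1063)*(-1/2251969) = (-150164 + 6436465*I*√1063 + 131812 - 5649845*I*√1063)*(-1/2251969) = (-18352 + 786620*I*√1063)*(-1/2251969) = 18352/2251969 - 786620*I*√1063/2251969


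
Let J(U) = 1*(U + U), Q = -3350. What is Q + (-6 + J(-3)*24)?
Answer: -3500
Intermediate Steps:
J(U) = 2*U (J(U) = 1*(2*U) = 2*U)
Q + (-6 + J(-3)*24) = -3350 + (-6 + (2*(-3))*24) = -3350 + (-6 - 6*24) = -3350 + (-6 - 144) = -3350 - 150 = -3500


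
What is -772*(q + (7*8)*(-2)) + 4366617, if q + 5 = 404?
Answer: 4145053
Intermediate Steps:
q = 399 (q = -5 + 404 = 399)
-772*(q + (7*8)*(-2)) + 4366617 = -772*(399 + (7*8)*(-2)) + 4366617 = -772*(399 + 56*(-2)) + 4366617 = -772*(399 - 112) + 4366617 = -772*287 + 4366617 = -221564 + 4366617 = 4145053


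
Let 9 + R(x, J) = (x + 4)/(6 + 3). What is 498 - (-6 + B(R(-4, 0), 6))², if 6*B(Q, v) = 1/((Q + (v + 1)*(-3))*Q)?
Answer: 1212492239/2624400 ≈ 462.01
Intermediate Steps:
R(x, J) = -77/9 + x/9 (R(x, J) = -9 + (x + 4)/(6 + 3) = -9 + (4 + x)/9 = -9 + (4 + x)*(⅑) = -9 + (4/9 + x/9) = -77/9 + x/9)
B(Q, v) = 1/(6*Q*(-3 + Q - 3*v)) (B(Q, v) = (1/((Q + (v + 1)*(-3))*Q))/6 = (1/((Q + (1 + v)*(-3))*Q))/6 = (1/((Q + (-3 - 3*v))*Q))/6 = (1/((-3 + Q - 3*v)*Q))/6 = (1/(Q*(-3 + Q - 3*v)))/6 = 1/(6*Q*(-3 + Q - 3*v)))
498 - (-6 + B(R(-4, 0), 6))² = 498 - (-6 - 1/(6*(-77/9 + (⅑)*(-4))*(3 - (-77/9 + (⅑)*(-4)) + 3*6)))² = 498 - (-6 - 1/(6*(-77/9 - 4/9)*(3 - (-77/9 - 4/9) + 18)))² = 498 - (-6 - ⅙/(-9*(3 - 1*(-9) + 18)))² = 498 - (-6 - ⅙*(-⅑)/(3 + 9 + 18))² = 498 - (-6 - ⅙*(-⅑)/30)² = 498 - (-6 - ⅙*(-⅑)*1/30)² = 498 - (-6 + 1/1620)² = 498 - (-9719/1620)² = 498 - 1*94458961/2624400 = 498 - 94458961/2624400 = 1212492239/2624400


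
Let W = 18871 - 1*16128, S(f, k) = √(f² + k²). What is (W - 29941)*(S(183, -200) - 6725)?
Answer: 182906550 - 27198*√73489 ≈ 1.7553e+8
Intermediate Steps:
W = 2743 (W = 18871 - 16128 = 2743)
(W - 29941)*(S(183, -200) - 6725) = (2743 - 29941)*(√(183² + (-200)²) - 6725) = -27198*(√(33489 + 40000) - 6725) = -27198*(√73489 - 6725) = -27198*(-6725 + √73489) = 182906550 - 27198*√73489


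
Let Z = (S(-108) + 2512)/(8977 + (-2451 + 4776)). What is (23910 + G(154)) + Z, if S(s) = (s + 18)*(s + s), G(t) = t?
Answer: 135996640/5651 ≈ 24066.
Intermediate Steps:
S(s) = 2*s*(18 + s) (S(s) = (18 + s)*(2*s) = 2*s*(18 + s))
Z = 10976/5651 (Z = (2*(-108)*(18 - 108) + 2512)/(8977 + (-2451 + 4776)) = (2*(-108)*(-90) + 2512)/(8977 + 2325) = (19440 + 2512)/11302 = 21952*(1/11302) = 10976/5651 ≈ 1.9423)
(23910 + G(154)) + Z = (23910 + 154) + 10976/5651 = 24064 + 10976/5651 = 135996640/5651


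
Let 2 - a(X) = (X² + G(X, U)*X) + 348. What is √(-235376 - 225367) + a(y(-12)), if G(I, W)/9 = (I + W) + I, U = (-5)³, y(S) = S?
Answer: -16582 + I*√460743 ≈ -16582.0 + 678.78*I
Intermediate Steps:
U = -125
G(I, W) = 9*W + 18*I (G(I, W) = 9*((I + W) + I) = 9*(W + 2*I) = 9*W + 18*I)
a(X) = -346 - X² - X*(-1125 + 18*X) (a(X) = 2 - ((X² + (9*(-125) + 18*X)*X) + 348) = 2 - ((X² + (-1125 + 18*X)*X) + 348) = 2 - ((X² + X*(-1125 + 18*X)) + 348) = 2 - (348 + X² + X*(-1125 + 18*X)) = 2 + (-348 - X² - X*(-1125 + 18*X)) = -346 - X² - X*(-1125 + 18*X))
√(-235376 - 225367) + a(y(-12)) = √(-235376 - 225367) + (-346 - 19*(-12)² + 1125*(-12)) = √(-460743) + (-346 - 19*144 - 13500) = I*√460743 + (-346 - 2736 - 13500) = I*√460743 - 16582 = -16582 + I*√460743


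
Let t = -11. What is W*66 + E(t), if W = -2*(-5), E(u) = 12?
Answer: 672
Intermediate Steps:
W = 10
W*66 + E(t) = 10*66 + 12 = 660 + 12 = 672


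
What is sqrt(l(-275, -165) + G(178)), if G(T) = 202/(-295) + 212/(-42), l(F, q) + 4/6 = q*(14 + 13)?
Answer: I*sqrt(19024409285)/2065 ≈ 66.794*I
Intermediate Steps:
l(F, q) = -2/3 + 27*q (l(F, q) = -2/3 + q*(14 + 13) = -2/3 + q*27 = -2/3 + 27*q)
G(T) = -35512/6195 (G(T) = 202*(-1/295) + 212*(-1/42) = -202/295 - 106/21 = -35512/6195)
sqrt(l(-275, -165) + G(178)) = sqrt((-2/3 + 27*(-165)) - 35512/6195) = sqrt((-2/3 - 4455) - 35512/6195) = sqrt(-13367/3 - 35512/6195) = sqrt(-9212789/2065) = I*sqrt(19024409285)/2065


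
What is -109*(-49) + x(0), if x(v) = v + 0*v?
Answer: 5341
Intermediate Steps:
x(v) = v (x(v) = v + 0 = v)
-109*(-49) + x(0) = -109*(-49) + 0 = 5341 + 0 = 5341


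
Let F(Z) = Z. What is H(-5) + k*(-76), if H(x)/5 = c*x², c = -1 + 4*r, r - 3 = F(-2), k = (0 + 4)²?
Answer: -841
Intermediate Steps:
k = 16 (k = 4² = 16)
r = 1 (r = 3 - 2 = 1)
c = 3 (c = -1 + 4*1 = -1 + 4 = 3)
H(x) = 15*x² (H(x) = 5*(3*x²) = 15*x²)
H(-5) + k*(-76) = 15*(-5)² + 16*(-76) = 15*25 - 1216 = 375 - 1216 = -841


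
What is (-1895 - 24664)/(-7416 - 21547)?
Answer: 26559/28963 ≈ 0.91700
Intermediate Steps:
(-1895 - 24664)/(-7416 - 21547) = -26559/(-28963) = -26559*(-1/28963) = 26559/28963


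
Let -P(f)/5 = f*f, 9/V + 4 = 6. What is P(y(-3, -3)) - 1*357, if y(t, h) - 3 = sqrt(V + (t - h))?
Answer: -849/2 - 45*sqrt(2) ≈ -488.14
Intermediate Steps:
V = 9/2 (V = 9/(-4 + 6) = 9/2 ≈ 4.5000)
y(t, h) = 3 + sqrt(9/2 + t - h) (y(t, h) = 3 + sqrt(9/2 + (t - h)) = 3 + sqrt(9/2 + t - h))
P(f) = -5*f**2 (P(f) = -5*f*f = -5*f**2)
P(y(-3, -3)) - 1*357 = -5*(3 + sqrt(18 - 4*(-3) + 4*(-3))/2)**2 - 1*357 = -5*(3 + sqrt(18 + 12 - 12)/2)**2 - 357 = -5*(3 + sqrt(18)/2)**2 - 357 = -5*(3 + (3*sqrt(2))/2)**2 - 357 = -5*(3 + 3*sqrt(2)/2)**2 - 357 = -357 - 5*(3 + 3*sqrt(2)/2)**2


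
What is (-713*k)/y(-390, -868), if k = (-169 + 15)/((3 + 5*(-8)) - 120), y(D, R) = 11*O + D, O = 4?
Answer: 54901/27161 ≈ 2.0213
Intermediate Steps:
y(D, R) = 44 + D (y(D, R) = 11*4 + D = 44 + D)
k = 154/157 (k = -154/((3 - 40) - 120) = -154/(-37 - 120) = -154/(-157) = -154*(-1/157) = 154/157 ≈ 0.98089)
(-713*k)/y(-390, -868) = (-713*154/157)/(44 - 390) = -109802/157/(-346) = -109802/157*(-1/346) = 54901/27161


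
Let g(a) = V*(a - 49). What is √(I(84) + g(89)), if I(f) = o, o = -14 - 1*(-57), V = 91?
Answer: √3683 ≈ 60.688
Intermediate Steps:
o = 43 (o = -14 + 57 = 43)
I(f) = 43
g(a) = -4459 + 91*a (g(a) = 91*(a - 49) = 91*(-49 + a) = -4459 + 91*a)
√(I(84) + g(89)) = √(43 + (-4459 + 91*89)) = √(43 + (-4459 + 8099)) = √(43 + 3640) = √3683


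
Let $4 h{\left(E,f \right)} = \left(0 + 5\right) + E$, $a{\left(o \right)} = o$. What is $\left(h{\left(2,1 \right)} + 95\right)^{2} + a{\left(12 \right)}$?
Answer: $\frac{149961}{16} \approx 9372.6$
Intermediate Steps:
$h{\left(E,f \right)} = \frac{5}{4} + \frac{E}{4}$ ($h{\left(E,f \right)} = \frac{\left(0 + 5\right) + E}{4} = \frac{5 + E}{4} = \frac{5}{4} + \frac{E}{4}$)
$\left(h{\left(2,1 \right)} + 95\right)^{2} + a{\left(12 \right)} = \left(\left(\frac{5}{4} + \frac{1}{4} \cdot 2\right) + 95\right)^{2} + 12 = \left(\left(\frac{5}{4} + \frac{1}{2}\right) + 95\right)^{2} + 12 = \left(\frac{7}{4} + 95\right)^{2} + 12 = \left(\frac{387}{4}\right)^{2} + 12 = \frac{149769}{16} + 12 = \frac{149961}{16}$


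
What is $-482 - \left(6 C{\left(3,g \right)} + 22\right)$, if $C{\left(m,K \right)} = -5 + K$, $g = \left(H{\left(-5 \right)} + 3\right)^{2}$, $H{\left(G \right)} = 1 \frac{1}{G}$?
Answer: $- \frac{13026}{25} \approx -521.04$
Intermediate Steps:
$H{\left(G \right)} = \frac{1}{G}$
$g = \frac{196}{25}$ ($g = \left(\frac{1}{-5} + 3\right)^{2} = \left(- \frac{1}{5} + 3\right)^{2} = \left(\frac{14}{5}\right)^{2} = \frac{196}{25} \approx 7.84$)
$-482 - \left(6 C{\left(3,g \right)} + 22\right) = -482 - \left(6 \left(-5 + \frac{196}{25}\right) + 22\right) = -482 - \left(6 \cdot \frac{71}{25} + 22\right) = -482 - \left(\frac{426}{25} + 22\right) = -482 - \frac{976}{25} = - \frac{13026}{25}$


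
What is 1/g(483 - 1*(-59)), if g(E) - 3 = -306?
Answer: -1/303 ≈ -0.0033003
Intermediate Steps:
g(E) = -303 (g(E) = 3 - 306 = -303)
1/g(483 - 1*(-59)) = 1/(-303) = -1/303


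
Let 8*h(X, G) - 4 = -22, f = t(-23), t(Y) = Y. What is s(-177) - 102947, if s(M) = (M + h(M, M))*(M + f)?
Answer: -67097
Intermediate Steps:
f = -23
h(X, G) = -9/4 (h(X, G) = ½ + (⅛)*(-22) = ½ - 11/4 = -9/4)
s(M) = (-23 + M)*(-9/4 + M) (s(M) = (M - 9/4)*(M - 23) = (-9/4 + M)*(-23 + M) = (-23 + M)*(-9/4 + M))
s(-177) - 102947 = (207/4 + (-177)² - 101/4*(-177)) - 102947 = (207/4 + 31329 + 17877/4) - 102947 = 35850 - 102947 = -67097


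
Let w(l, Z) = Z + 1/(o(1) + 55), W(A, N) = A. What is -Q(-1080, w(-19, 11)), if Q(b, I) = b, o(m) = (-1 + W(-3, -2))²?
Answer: 1080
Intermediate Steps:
o(m) = 16 (o(m) = (-1 - 3)² = (-4)² = 16)
w(l, Z) = 1/71 + Z (w(l, Z) = Z + 1/(16 + 55) = Z + 1/71 = 1/71 + Z)
-Q(-1080, w(-19, 11)) = -1*(-1080) = 1080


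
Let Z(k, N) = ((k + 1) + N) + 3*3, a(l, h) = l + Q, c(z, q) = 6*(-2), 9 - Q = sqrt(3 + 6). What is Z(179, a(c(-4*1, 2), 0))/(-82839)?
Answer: -61/27613 ≈ -0.0022091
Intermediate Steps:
Q = 6 (Q = 9 - sqrt(3 + 6) = 9 - sqrt(9) = 9 - 1*3 = 9 - 3 = 6)
c(z, q) = -12
a(l, h) = 6 + l (a(l, h) = l + 6 = 6 + l)
Z(k, N) = 10 + N + k (Z(k, N) = ((1 + k) + N) + 9 = (1 + N + k) + 9 = 10 + N + k)
Z(179, a(c(-4*1, 2), 0))/(-82839) = (10 + (6 - 12) + 179)/(-82839) = (10 - 6 + 179)*(-1/82839) = 183*(-1/82839) = -61/27613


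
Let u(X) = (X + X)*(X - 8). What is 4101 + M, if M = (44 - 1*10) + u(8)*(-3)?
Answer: 4135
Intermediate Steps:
u(X) = 2*X*(-8 + X) (u(X) = (2*X)*(-8 + X) = 2*X*(-8 + X))
M = 34 (M = (44 - 1*10) + (2*8*(-8 + 8))*(-3) = (44 - 10) + (2*8*0)*(-3) = 34 + 0*(-3) = 34 + 0 = 34)
4101 + M = 4101 + 34 = 4135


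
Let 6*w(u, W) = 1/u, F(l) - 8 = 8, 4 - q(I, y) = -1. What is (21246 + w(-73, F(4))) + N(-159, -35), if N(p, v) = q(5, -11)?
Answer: 9307937/438 ≈ 21251.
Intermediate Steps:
q(I, y) = 5 (q(I, y) = 4 - 1*(-1) = 4 + 1 = 5)
N(p, v) = 5
F(l) = 16 (F(l) = 8 + 8 = 16)
w(u, W) = 1/(6*u)
(21246 + w(-73, F(4))) + N(-159, -35) = (21246 + (⅙)/(-73)) + 5 = (21246 + (⅙)*(-1/73)) + 5 = (21246 - 1/438) + 5 = 9305747/438 + 5 = 9307937/438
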